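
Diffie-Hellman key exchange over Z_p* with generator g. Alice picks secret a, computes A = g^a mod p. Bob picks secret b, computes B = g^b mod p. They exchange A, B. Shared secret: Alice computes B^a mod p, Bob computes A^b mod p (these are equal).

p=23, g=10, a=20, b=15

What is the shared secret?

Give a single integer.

A = 10^20 mod 23  (bits of 20 = 10100)
  bit 0 = 1: r = r^2 * 10 mod 23 = 1^2 * 10 = 1*10 = 10
  bit 1 = 0: r = r^2 mod 23 = 10^2 = 8
  bit 2 = 1: r = r^2 * 10 mod 23 = 8^2 * 10 = 18*10 = 19
  bit 3 = 0: r = r^2 mod 23 = 19^2 = 16
  bit 4 = 0: r = r^2 mod 23 = 16^2 = 3
  -> A = 3
B = 10^15 mod 23  (bits of 15 = 1111)
  bit 0 = 1: r = r^2 * 10 mod 23 = 1^2 * 10 = 1*10 = 10
  bit 1 = 1: r = r^2 * 10 mod 23 = 10^2 * 10 = 8*10 = 11
  bit 2 = 1: r = r^2 * 10 mod 23 = 11^2 * 10 = 6*10 = 14
  bit 3 = 1: r = r^2 * 10 mod 23 = 14^2 * 10 = 12*10 = 5
  -> B = 5
s = B^a = 5^20 mod 23  (bits of 20 = 10100)
  bit 0 = 1: r = r^2 * 5 mod 23 = 1^2 * 5 = 1*5 = 5
  bit 1 = 0: r = r^2 mod 23 = 5^2 = 2
  bit 2 = 1: r = r^2 * 5 mod 23 = 2^2 * 5 = 4*5 = 20
  bit 3 = 0: r = r^2 mod 23 = 20^2 = 9
  bit 4 = 0: r = r^2 mod 23 = 9^2 = 12
  -> s = B^a = 12

Answer: 12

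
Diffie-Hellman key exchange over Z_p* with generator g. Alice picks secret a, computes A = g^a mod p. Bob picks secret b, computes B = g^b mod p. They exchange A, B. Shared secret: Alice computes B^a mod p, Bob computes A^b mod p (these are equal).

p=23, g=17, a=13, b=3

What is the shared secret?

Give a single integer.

A = 17^13 mod 23  (bits of 13 = 1101)
  bit 0 = 1: r = r^2 * 17 mod 23 = 1^2 * 17 = 1*17 = 17
  bit 1 = 1: r = r^2 * 17 mod 23 = 17^2 * 17 = 13*17 = 14
  bit 2 = 0: r = r^2 mod 23 = 14^2 = 12
  bit 3 = 1: r = r^2 * 17 mod 23 = 12^2 * 17 = 6*17 = 10
  -> A = 10
B = 17^3 mod 23  (bits of 3 = 11)
  bit 0 = 1: r = r^2 * 17 mod 23 = 1^2 * 17 = 1*17 = 17
  bit 1 = 1: r = r^2 * 17 mod 23 = 17^2 * 17 = 13*17 = 14
  -> B = 14
s = B^a = 14^13 mod 23  (bits of 13 = 1101)
  bit 0 = 1: r = r^2 * 14 mod 23 = 1^2 * 14 = 1*14 = 14
  bit 1 = 1: r = r^2 * 14 mod 23 = 14^2 * 14 = 12*14 = 7
  bit 2 = 0: r = r^2 mod 23 = 7^2 = 3
  bit 3 = 1: r = r^2 * 14 mod 23 = 3^2 * 14 = 9*14 = 11
  -> s = B^a = 11

Answer: 11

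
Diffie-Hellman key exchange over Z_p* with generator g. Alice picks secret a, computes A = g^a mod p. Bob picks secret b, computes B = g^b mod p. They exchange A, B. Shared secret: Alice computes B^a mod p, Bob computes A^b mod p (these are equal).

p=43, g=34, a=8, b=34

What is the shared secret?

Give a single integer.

Answer: 24

Derivation:
A = 34^8 mod 43  (bits of 8 = 1000)
  bit 0 = 1: r = r^2 * 34 mod 43 = 1^2 * 34 = 1*34 = 34
  bit 1 = 0: r = r^2 mod 43 = 34^2 = 38
  bit 2 = 0: r = r^2 mod 43 = 38^2 = 25
  bit 3 = 0: r = r^2 mod 43 = 25^2 = 23
  -> A = 23
B = 34^34 mod 43  (bits of 34 = 100010)
  bit 0 = 1: r = r^2 * 34 mod 43 = 1^2 * 34 = 1*34 = 34
  bit 1 = 0: r = r^2 mod 43 = 34^2 = 38
  bit 2 = 0: r = r^2 mod 43 = 38^2 = 25
  bit 3 = 0: r = r^2 mod 43 = 25^2 = 23
  bit 4 = 1: r = r^2 * 34 mod 43 = 23^2 * 34 = 13*34 = 12
  bit 5 = 0: r = r^2 mod 43 = 12^2 = 15
  -> B = 15
s = B^a = 15^8 mod 43  (bits of 8 = 1000)
  bit 0 = 1: r = r^2 * 15 mod 43 = 1^2 * 15 = 1*15 = 15
  bit 1 = 0: r = r^2 mod 43 = 15^2 = 10
  bit 2 = 0: r = r^2 mod 43 = 10^2 = 14
  bit 3 = 0: r = r^2 mod 43 = 14^2 = 24
  -> s = B^a = 24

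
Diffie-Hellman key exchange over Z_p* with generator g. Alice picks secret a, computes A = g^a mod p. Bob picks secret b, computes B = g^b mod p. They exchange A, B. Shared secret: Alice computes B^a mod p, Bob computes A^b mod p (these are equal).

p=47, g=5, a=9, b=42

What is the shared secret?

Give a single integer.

A = 5^9 mod 47  (bits of 9 = 1001)
  bit 0 = 1: r = r^2 * 5 mod 47 = 1^2 * 5 = 1*5 = 5
  bit 1 = 0: r = r^2 mod 47 = 5^2 = 25
  bit 2 = 0: r = r^2 mod 47 = 25^2 = 14
  bit 3 = 1: r = r^2 * 5 mod 47 = 14^2 * 5 = 8*5 = 40
  -> A = 40
B = 5^42 mod 47  (bits of 42 = 101010)
  bit 0 = 1: r = r^2 * 5 mod 47 = 1^2 * 5 = 1*5 = 5
  bit 1 = 0: r = r^2 mod 47 = 5^2 = 25
  bit 2 = 1: r = r^2 * 5 mod 47 = 25^2 * 5 = 14*5 = 23
  bit 3 = 0: r = r^2 mod 47 = 23^2 = 12
  bit 4 = 1: r = r^2 * 5 mod 47 = 12^2 * 5 = 3*5 = 15
  bit 5 = 0: r = r^2 mod 47 = 15^2 = 37
  -> B = 37
s = B^a = 37^9 mod 47  (bits of 9 = 1001)
  bit 0 = 1: r = r^2 * 37 mod 47 = 1^2 * 37 = 1*37 = 37
  bit 1 = 0: r = r^2 mod 47 = 37^2 = 6
  bit 2 = 0: r = r^2 mod 47 = 6^2 = 36
  bit 3 = 1: r = r^2 * 37 mod 47 = 36^2 * 37 = 27*37 = 12
  -> s = B^a = 12

Answer: 12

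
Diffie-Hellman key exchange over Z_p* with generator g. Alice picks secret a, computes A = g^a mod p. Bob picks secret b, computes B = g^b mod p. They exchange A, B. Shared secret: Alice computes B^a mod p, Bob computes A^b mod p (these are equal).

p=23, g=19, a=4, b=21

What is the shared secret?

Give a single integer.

A = 19^4 mod 23  (bits of 4 = 100)
  bit 0 = 1: r = r^2 * 19 mod 23 = 1^2 * 19 = 1*19 = 19
  bit 1 = 0: r = r^2 mod 23 = 19^2 = 16
  bit 2 = 0: r = r^2 mod 23 = 16^2 = 3
  -> A = 3
B = 19^21 mod 23  (bits of 21 = 10101)
  bit 0 = 1: r = r^2 * 19 mod 23 = 1^2 * 19 = 1*19 = 19
  bit 1 = 0: r = r^2 mod 23 = 19^2 = 16
  bit 2 = 1: r = r^2 * 19 mod 23 = 16^2 * 19 = 3*19 = 11
  bit 3 = 0: r = r^2 mod 23 = 11^2 = 6
  bit 4 = 1: r = r^2 * 19 mod 23 = 6^2 * 19 = 13*19 = 17
  -> B = 17
s = B^a = 17^4 mod 23  (bits of 4 = 100)
  bit 0 = 1: r = r^2 * 17 mod 23 = 1^2 * 17 = 1*17 = 17
  bit 1 = 0: r = r^2 mod 23 = 17^2 = 13
  bit 2 = 0: r = r^2 mod 23 = 13^2 = 8
  -> s = B^a = 8

Answer: 8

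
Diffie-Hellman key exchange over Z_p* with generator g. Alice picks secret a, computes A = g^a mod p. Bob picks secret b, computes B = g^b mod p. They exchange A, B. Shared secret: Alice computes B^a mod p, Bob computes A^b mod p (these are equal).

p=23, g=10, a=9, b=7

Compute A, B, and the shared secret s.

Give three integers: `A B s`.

Answer: 20 14 21

Derivation:
A = 10^9 mod 23  (bits of 9 = 1001)
  bit 0 = 1: r = r^2 * 10 mod 23 = 1^2 * 10 = 1*10 = 10
  bit 1 = 0: r = r^2 mod 23 = 10^2 = 8
  bit 2 = 0: r = r^2 mod 23 = 8^2 = 18
  bit 3 = 1: r = r^2 * 10 mod 23 = 18^2 * 10 = 2*10 = 20
  -> A = 20
B = 10^7 mod 23  (bits of 7 = 111)
  bit 0 = 1: r = r^2 * 10 mod 23 = 1^2 * 10 = 1*10 = 10
  bit 1 = 1: r = r^2 * 10 mod 23 = 10^2 * 10 = 8*10 = 11
  bit 2 = 1: r = r^2 * 10 mod 23 = 11^2 * 10 = 6*10 = 14
  -> B = 14
s = B^a = 14^9 mod 23  (bits of 9 = 1001)
  bit 0 = 1: r = r^2 * 14 mod 23 = 1^2 * 14 = 1*14 = 14
  bit 1 = 0: r = r^2 mod 23 = 14^2 = 12
  bit 2 = 0: r = r^2 mod 23 = 12^2 = 6
  bit 3 = 1: r = r^2 * 14 mod 23 = 6^2 * 14 = 13*14 = 21
  -> s = B^a = 21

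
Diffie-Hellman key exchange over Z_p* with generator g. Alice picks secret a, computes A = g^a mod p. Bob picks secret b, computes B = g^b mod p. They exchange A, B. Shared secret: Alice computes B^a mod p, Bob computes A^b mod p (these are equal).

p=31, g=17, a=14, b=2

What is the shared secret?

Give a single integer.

Answer: 28

Derivation:
A = 17^14 mod 31  (bits of 14 = 1110)
  bit 0 = 1: r = r^2 * 17 mod 31 = 1^2 * 17 = 1*17 = 17
  bit 1 = 1: r = r^2 * 17 mod 31 = 17^2 * 17 = 10*17 = 15
  bit 2 = 1: r = r^2 * 17 mod 31 = 15^2 * 17 = 8*17 = 12
  bit 3 = 0: r = r^2 mod 31 = 12^2 = 20
  -> A = 20
B = 17^2 mod 31  (bits of 2 = 10)
  bit 0 = 1: r = r^2 * 17 mod 31 = 1^2 * 17 = 1*17 = 17
  bit 1 = 0: r = r^2 mod 31 = 17^2 = 10
  -> B = 10
s = B^a = 10^14 mod 31  (bits of 14 = 1110)
  bit 0 = 1: r = r^2 * 10 mod 31 = 1^2 * 10 = 1*10 = 10
  bit 1 = 1: r = r^2 * 10 mod 31 = 10^2 * 10 = 7*10 = 8
  bit 2 = 1: r = r^2 * 10 mod 31 = 8^2 * 10 = 2*10 = 20
  bit 3 = 0: r = r^2 mod 31 = 20^2 = 28
  -> s = B^a = 28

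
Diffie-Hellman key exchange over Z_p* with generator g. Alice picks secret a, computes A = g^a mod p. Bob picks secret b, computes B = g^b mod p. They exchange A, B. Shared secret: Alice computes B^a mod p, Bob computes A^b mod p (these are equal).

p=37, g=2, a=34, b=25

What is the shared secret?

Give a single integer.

A = 2^34 mod 37  (bits of 34 = 100010)
  bit 0 = 1: r = r^2 * 2 mod 37 = 1^2 * 2 = 1*2 = 2
  bit 1 = 0: r = r^2 mod 37 = 2^2 = 4
  bit 2 = 0: r = r^2 mod 37 = 4^2 = 16
  bit 3 = 0: r = r^2 mod 37 = 16^2 = 34
  bit 4 = 1: r = r^2 * 2 mod 37 = 34^2 * 2 = 9*2 = 18
  bit 5 = 0: r = r^2 mod 37 = 18^2 = 28
  -> A = 28
B = 2^25 mod 37  (bits of 25 = 11001)
  bit 0 = 1: r = r^2 * 2 mod 37 = 1^2 * 2 = 1*2 = 2
  bit 1 = 1: r = r^2 * 2 mod 37 = 2^2 * 2 = 4*2 = 8
  bit 2 = 0: r = r^2 mod 37 = 8^2 = 27
  bit 3 = 0: r = r^2 mod 37 = 27^2 = 26
  bit 4 = 1: r = r^2 * 2 mod 37 = 26^2 * 2 = 10*2 = 20
  -> B = 20
s = B^a = 20^34 mod 37  (bits of 34 = 100010)
  bit 0 = 1: r = r^2 * 20 mod 37 = 1^2 * 20 = 1*20 = 20
  bit 1 = 0: r = r^2 mod 37 = 20^2 = 30
  bit 2 = 0: r = r^2 mod 37 = 30^2 = 12
  bit 3 = 0: r = r^2 mod 37 = 12^2 = 33
  bit 4 = 1: r = r^2 * 20 mod 37 = 33^2 * 20 = 16*20 = 24
  bit 5 = 0: r = r^2 mod 37 = 24^2 = 21
  -> s = B^a = 21

Answer: 21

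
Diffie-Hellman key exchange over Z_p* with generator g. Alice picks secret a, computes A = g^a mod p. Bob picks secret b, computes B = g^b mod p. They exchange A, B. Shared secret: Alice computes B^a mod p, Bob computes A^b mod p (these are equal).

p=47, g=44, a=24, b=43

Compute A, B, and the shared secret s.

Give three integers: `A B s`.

A = 44^24 mod 47  (bits of 24 = 11000)
  bit 0 = 1: r = r^2 * 44 mod 47 = 1^2 * 44 = 1*44 = 44
  bit 1 = 1: r = r^2 * 44 mod 47 = 44^2 * 44 = 9*44 = 20
  bit 2 = 0: r = r^2 mod 47 = 20^2 = 24
  bit 3 = 0: r = r^2 mod 47 = 24^2 = 12
  bit 4 = 0: r = r^2 mod 47 = 12^2 = 3
  -> A = 3
B = 44^43 mod 47  (bits of 43 = 101011)
  bit 0 = 1: r = r^2 * 44 mod 47 = 1^2 * 44 = 1*44 = 44
  bit 1 = 0: r = r^2 mod 47 = 44^2 = 9
  bit 2 = 1: r = r^2 * 44 mod 47 = 9^2 * 44 = 34*44 = 39
  bit 3 = 0: r = r^2 mod 47 = 39^2 = 17
  bit 4 = 1: r = r^2 * 44 mod 47 = 17^2 * 44 = 7*44 = 26
  bit 5 = 1: r = r^2 * 44 mod 47 = 26^2 * 44 = 18*44 = 40
  -> B = 40
s = B^a = 40^24 mod 47  (bits of 24 = 11000)
  bit 0 = 1: r = r^2 * 40 mod 47 = 1^2 * 40 = 1*40 = 40
  bit 1 = 1: r = r^2 * 40 mod 47 = 40^2 * 40 = 2*40 = 33
  bit 2 = 0: r = r^2 mod 47 = 33^2 = 8
  bit 3 = 0: r = r^2 mod 47 = 8^2 = 17
  bit 4 = 0: r = r^2 mod 47 = 17^2 = 7
  -> s = B^a = 7

Answer: 3 40 7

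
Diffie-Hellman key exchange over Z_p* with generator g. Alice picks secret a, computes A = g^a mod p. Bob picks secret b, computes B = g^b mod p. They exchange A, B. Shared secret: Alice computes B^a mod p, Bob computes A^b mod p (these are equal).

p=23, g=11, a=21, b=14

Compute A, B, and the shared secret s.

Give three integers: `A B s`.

Answer: 21 3 8

Derivation:
A = 11^21 mod 23  (bits of 21 = 10101)
  bit 0 = 1: r = r^2 * 11 mod 23 = 1^2 * 11 = 1*11 = 11
  bit 1 = 0: r = r^2 mod 23 = 11^2 = 6
  bit 2 = 1: r = r^2 * 11 mod 23 = 6^2 * 11 = 13*11 = 5
  bit 3 = 0: r = r^2 mod 23 = 5^2 = 2
  bit 4 = 1: r = r^2 * 11 mod 23 = 2^2 * 11 = 4*11 = 21
  -> A = 21
B = 11^14 mod 23  (bits of 14 = 1110)
  bit 0 = 1: r = r^2 * 11 mod 23 = 1^2 * 11 = 1*11 = 11
  bit 1 = 1: r = r^2 * 11 mod 23 = 11^2 * 11 = 6*11 = 20
  bit 2 = 1: r = r^2 * 11 mod 23 = 20^2 * 11 = 9*11 = 7
  bit 3 = 0: r = r^2 mod 23 = 7^2 = 3
  -> B = 3
s = B^a = 3^21 mod 23  (bits of 21 = 10101)
  bit 0 = 1: r = r^2 * 3 mod 23 = 1^2 * 3 = 1*3 = 3
  bit 1 = 0: r = r^2 mod 23 = 3^2 = 9
  bit 2 = 1: r = r^2 * 3 mod 23 = 9^2 * 3 = 12*3 = 13
  bit 3 = 0: r = r^2 mod 23 = 13^2 = 8
  bit 4 = 1: r = r^2 * 3 mod 23 = 8^2 * 3 = 18*3 = 8
  -> s = B^a = 8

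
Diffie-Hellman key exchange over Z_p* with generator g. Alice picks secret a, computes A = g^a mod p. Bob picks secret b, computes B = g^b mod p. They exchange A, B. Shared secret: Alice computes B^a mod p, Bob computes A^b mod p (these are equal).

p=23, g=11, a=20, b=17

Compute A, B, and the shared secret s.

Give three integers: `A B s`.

Answer: 4 14 2

Derivation:
A = 11^20 mod 23  (bits of 20 = 10100)
  bit 0 = 1: r = r^2 * 11 mod 23 = 1^2 * 11 = 1*11 = 11
  bit 1 = 0: r = r^2 mod 23 = 11^2 = 6
  bit 2 = 1: r = r^2 * 11 mod 23 = 6^2 * 11 = 13*11 = 5
  bit 3 = 0: r = r^2 mod 23 = 5^2 = 2
  bit 4 = 0: r = r^2 mod 23 = 2^2 = 4
  -> A = 4
B = 11^17 mod 23  (bits of 17 = 10001)
  bit 0 = 1: r = r^2 * 11 mod 23 = 1^2 * 11 = 1*11 = 11
  bit 1 = 0: r = r^2 mod 23 = 11^2 = 6
  bit 2 = 0: r = r^2 mod 23 = 6^2 = 13
  bit 3 = 0: r = r^2 mod 23 = 13^2 = 8
  bit 4 = 1: r = r^2 * 11 mod 23 = 8^2 * 11 = 18*11 = 14
  -> B = 14
s = B^a = 14^20 mod 23  (bits of 20 = 10100)
  bit 0 = 1: r = r^2 * 14 mod 23 = 1^2 * 14 = 1*14 = 14
  bit 1 = 0: r = r^2 mod 23 = 14^2 = 12
  bit 2 = 1: r = r^2 * 14 mod 23 = 12^2 * 14 = 6*14 = 15
  bit 3 = 0: r = r^2 mod 23 = 15^2 = 18
  bit 4 = 0: r = r^2 mod 23 = 18^2 = 2
  -> s = B^a = 2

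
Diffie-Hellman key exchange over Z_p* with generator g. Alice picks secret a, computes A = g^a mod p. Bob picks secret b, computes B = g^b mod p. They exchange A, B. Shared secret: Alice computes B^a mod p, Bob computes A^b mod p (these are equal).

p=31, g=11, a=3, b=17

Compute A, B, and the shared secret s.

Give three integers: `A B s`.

A = 11^3 mod 31  (bits of 3 = 11)
  bit 0 = 1: r = r^2 * 11 mod 31 = 1^2 * 11 = 1*11 = 11
  bit 1 = 1: r = r^2 * 11 mod 31 = 11^2 * 11 = 28*11 = 29
  -> A = 29
B = 11^17 mod 31  (bits of 17 = 10001)
  bit 0 = 1: r = r^2 * 11 mod 31 = 1^2 * 11 = 1*11 = 11
  bit 1 = 0: r = r^2 mod 31 = 11^2 = 28
  bit 2 = 0: r = r^2 mod 31 = 28^2 = 9
  bit 3 = 0: r = r^2 mod 31 = 9^2 = 19
  bit 4 = 1: r = r^2 * 11 mod 31 = 19^2 * 11 = 20*11 = 3
  -> B = 3
s = B^a = 3^3 mod 31  (bits of 3 = 11)
  bit 0 = 1: r = r^2 * 3 mod 31 = 1^2 * 3 = 1*3 = 3
  bit 1 = 1: r = r^2 * 3 mod 31 = 3^2 * 3 = 9*3 = 27
  -> s = B^a = 27

Answer: 29 3 27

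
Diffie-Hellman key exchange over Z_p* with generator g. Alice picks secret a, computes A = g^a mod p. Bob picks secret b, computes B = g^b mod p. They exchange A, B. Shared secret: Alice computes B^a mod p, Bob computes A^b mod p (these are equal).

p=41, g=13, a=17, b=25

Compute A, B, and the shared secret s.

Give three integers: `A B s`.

Answer: 29 3 3

Derivation:
A = 13^17 mod 41  (bits of 17 = 10001)
  bit 0 = 1: r = r^2 * 13 mod 41 = 1^2 * 13 = 1*13 = 13
  bit 1 = 0: r = r^2 mod 41 = 13^2 = 5
  bit 2 = 0: r = r^2 mod 41 = 5^2 = 25
  bit 3 = 0: r = r^2 mod 41 = 25^2 = 10
  bit 4 = 1: r = r^2 * 13 mod 41 = 10^2 * 13 = 18*13 = 29
  -> A = 29
B = 13^25 mod 41  (bits of 25 = 11001)
  bit 0 = 1: r = r^2 * 13 mod 41 = 1^2 * 13 = 1*13 = 13
  bit 1 = 1: r = r^2 * 13 mod 41 = 13^2 * 13 = 5*13 = 24
  bit 2 = 0: r = r^2 mod 41 = 24^2 = 2
  bit 3 = 0: r = r^2 mod 41 = 2^2 = 4
  bit 4 = 1: r = r^2 * 13 mod 41 = 4^2 * 13 = 16*13 = 3
  -> B = 3
s = B^a = 3^17 mod 41  (bits of 17 = 10001)
  bit 0 = 1: r = r^2 * 3 mod 41 = 1^2 * 3 = 1*3 = 3
  bit 1 = 0: r = r^2 mod 41 = 3^2 = 9
  bit 2 = 0: r = r^2 mod 41 = 9^2 = 40
  bit 3 = 0: r = r^2 mod 41 = 40^2 = 1
  bit 4 = 1: r = r^2 * 3 mod 41 = 1^2 * 3 = 1*3 = 3
  -> s = B^a = 3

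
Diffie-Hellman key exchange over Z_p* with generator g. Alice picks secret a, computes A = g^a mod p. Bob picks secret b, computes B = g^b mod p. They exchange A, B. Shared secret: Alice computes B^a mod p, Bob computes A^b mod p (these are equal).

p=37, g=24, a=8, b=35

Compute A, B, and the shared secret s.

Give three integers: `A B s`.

A = 24^8 mod 37  (bits of 8 = 1000)
  bit 0 = 1: r = r^2 * 24 mod 37 = 1^2 * 24 = 1*24 = 24
  bit 1 = 0: r = r^2 mod 37 = 24^2 = 21
  bit 2 = 0: r = r^2 mod 37 = 21^2 = 34
  bit 3 = 0: r = r^2 mod 37 = 34^2 = 9
  -> A = 9
B = 24^35 mod 37  (bits of 35 = 100011)
  bit 0 = 1: r = r^2 * 24 mod 37 = 1^2 * 24 = 1*24 = 24
  bit 1 = 0: r = r^2 mod 37 = 24^2 = 21
  bit 2 = 0: r = r^2 mod 37 = 21^2 = 34
  bit 3 = 0: r = r^2 mod 37 = 34^2 = 9
  bit 4 = 1: r = r^2 * 24 mod 37 = 9^2 * 24 = 7*24 = 20
  bit 5 = 1: r = r^2 * 24 mod 37 = 20^2 * 24 = 30*24 = 17
  -> B = 17
s = B^a = 17^8 mod 37  (bits of 8 = 1000)
  bit 0 = 1: r = r^2 * 17 mod 37 = 1^2 * 17 = 1*17 = 17
  bit 1 = 0: r = r^2 mod 37 = 17^2 = 30
  bit 2 = 0: r = r^2 mod 37 = 30^2 = 12
  bit 3 = 0: r = r^2 mod 37 = 12^2 = 33
  -> s = B^a = 33

Answer: 9 17 33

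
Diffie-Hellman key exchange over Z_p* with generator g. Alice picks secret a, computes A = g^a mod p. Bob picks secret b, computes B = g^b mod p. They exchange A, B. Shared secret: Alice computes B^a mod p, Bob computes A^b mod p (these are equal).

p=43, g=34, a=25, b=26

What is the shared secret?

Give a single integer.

Answer: 24

Derivation:
A = 34^25 mod 43  (bits of 25 = 11001)
  bit 0 = 1: r = r^2 * 34 mod 43 = 1^2 * 34 = 1*34 = 34
  bit 1 = 1: r = r^2 * 34 mod 43 = 34^2 * 34 = 38*34 = 2
  bit 2 = 0: r = r^2 mod 43 = 2^2 = 4
  bit 3 = 0: r = r^2 mod 43 = 4^2 = 16
  bit 4 = 1: r = r^2 * 34 mod 43 = 16^2 * 34 = 41*34 = 18
  -> A = 18
B = 34^26 mod 43  (bits of 26 = 11010)
  bit 0 = 1: r = r^2 * 34 mod 43 = 1^2 * 34 = 1*34 = 34
  bit 1 = 1: r = r^2 * 34 mod 43 = 34^2 * 34 = 38*34 = 2
  bit 2 = 0: r = r^2 mod 43 = 2^2 = 4
  bit 3 = 1: r = r^2 * 34 mod 43 = 4^2 * 34 = 16*34 = 28
  bit 4 = 0: r = r^2 mod 43 = 28^2 = 10
  -> B = 10
s = B^a = 10^25 mod 43  (bits of 25 = 11001)
  bit 0 = 1: r = r^2 * 10 mod 43 = 1^2 * 10 = 1*10 = 10
  bit 1 = 1: r = r^2 * 10 mod 43 = 10^2 * 10 = 14*10 = 11
  bit 2 = 0: r = r^2 mod 43 = 11^2 = 35
  bit 3 = 0: r = r^2 mod 43 = 35^2 = 21
  bit 4 = 1: r = r^2 * 10 mod 43 = 21^2 * 10 = 11*10 = 24
  -> s = B^a = 24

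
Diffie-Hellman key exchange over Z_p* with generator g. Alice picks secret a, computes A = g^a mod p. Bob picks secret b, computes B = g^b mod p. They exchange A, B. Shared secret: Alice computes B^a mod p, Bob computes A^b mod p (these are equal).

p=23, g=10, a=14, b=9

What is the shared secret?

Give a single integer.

A = 10^14 mod 23  (bits of 14 = 1110)
  bit 0 = 1: r = r^2 * 10 mod 23 = 1^2 * 10 = 1*10 = 10
  bit 1 = 1: r = r^2 * 10 mod 23 = 10^2 * 10 = 8*10 = 11
  bit 2 = 1: r = r^2 * 10 mod 23 = 11^2 * 10 = 6*10 = 14
  bit 3 = 0: r = r^2 mod 23 = 14^2 = 12
  -> A = 12
B = 10^9 mod 23  (bits of 9 = 1001)
  bit 0 = 1: r = r^2 * 10 mod 23 = 1^2 * 10 = 1*10 = 10
  bit 1 = 0: r = r^2 mod 23 = 10^2 = 8
  bit 2 = 0: r = r^2 mod 23 = 8^2 = 18
  bit 3 = 1: r = r^2 * 10 mod 23 = 18^2 * 10 = 2*10 = 20
  -> B = 20
s = B^a = 20^14 mod 23  (bits of 14 = 1110)
  bit 0 = 1: r = r^2 * 20 mod 23 = 1^2 * 20 = 1*20 = 20
  bit 1 = 1: r = r^2 * 20 mod 23 = 20^2 * 20 = 9*20 = 19
  bit 2 = 1: r = r^2 * 20 mod 23 = 19^2 * 20 = 16*20 = 21
  bit 3 = 0: r = r^2 mod 23 = 21^2 = 4
  -> s = B^a = 4

Answer: 4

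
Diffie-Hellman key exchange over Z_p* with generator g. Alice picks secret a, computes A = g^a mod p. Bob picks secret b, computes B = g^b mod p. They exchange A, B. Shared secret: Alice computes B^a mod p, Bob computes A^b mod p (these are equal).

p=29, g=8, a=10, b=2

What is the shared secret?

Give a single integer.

A = 8^10 mod 29  (bits of 10 = 1010)
  bit 0 = 1: r = r^2 * 8 mod 29 = 1^2 * 8 = 1*8 = 8
  bit 1 = 0: r = r^2 mod 29 = 8^2 = 6
  bit 2 = 1: r = r^2 * 8 mod 29 = 6^2 * 8 = 7*8 = 27
  bit 3 = 0: r = r^2 mod 29 = 27^2 = 4
  -> A = 4
B = 8^2 mod 29  (bits of 2 = 10)
  bit 0 = 1: r = r^2 * 8 mod 29 = 1^2 * 8 = 1*8 = 8
  bit 1 = 0: r = r^2 mod 29 = 8^2 = 6
  -> B = 6
s = B^a = 6^10 mod 29  (bits of 10 = 1010)
  bit 0 = 1: r = r^2 * 6 mod 29 = 1^2 * 6 = 1*6 = 6
  bit 1 = 0: r = r^2 mod 29 = 6^2 = 7
  bit 2 = 1: r = r^2 * 6 mod 29 = 7^2 * 6 = 20*6 = 4
  bit 3 = 0: r = r^2 mod 29 = 4^2 = 16
  -> s = B^a = 16

Answer: 16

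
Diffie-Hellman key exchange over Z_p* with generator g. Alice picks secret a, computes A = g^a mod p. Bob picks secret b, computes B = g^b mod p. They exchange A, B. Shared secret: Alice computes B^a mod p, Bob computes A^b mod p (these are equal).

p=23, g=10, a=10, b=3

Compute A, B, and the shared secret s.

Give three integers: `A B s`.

A = 10^10 mod 23  (bits of 10 = 1010)
  bit 0 = 1: r = r^2 * 10 mod 23 = 1^2 * 10 = 1*10 = 10
  bit 1 = 0: r = r^2 mod 23 = 10^2 = 8
  bit 2 = 1: r = r^2 * 10 mod 23 = 8^2 * 10 = 18*10 = 19
  bit 3 = 0: r = r^2 mod 23 = 19^2 = 16
  -> A = 16
B = 10^3 mod 23  (bits of 3 = 11)
  bit 0 = 1: r = r^2 * 10 mod 23 = 1^2 * 10 = 1*10 = 10
  bit 1 = 1: r = r^2 * 10 mod 23 = 10^2 * 10 = 8*10 = 11
  -> B = 11
s = B^a = 11^10 mod 23  (bits of 10 = 1010)
  bit 0 = 1: r = r^2 * 11 mod 23 = 1^2 * 11 = 1*11 = 11
  bit 1 = 0: r = r^2 mod 23 = 11^2 = 6
  bit 2 = 1: r = r^2 * 11 mod 23 = 6^2 * 11 = 13*11 = 5
  bit 3 = 0: r = r^2 mod 23 = 5^2 = 2
  -> s = B^a = 2

Answer: 16 11 2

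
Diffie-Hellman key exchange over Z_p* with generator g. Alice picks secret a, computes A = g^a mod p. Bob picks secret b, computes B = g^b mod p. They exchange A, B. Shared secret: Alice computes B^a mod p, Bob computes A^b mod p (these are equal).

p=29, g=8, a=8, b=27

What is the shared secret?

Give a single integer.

A = 8^8 mod 29  (bits of 8 = 1000)
  bit 0 = 1: r = r^2 * 8 mod 29 = 1^2 * 8 = 1*8 = 8
  bit 1 = 0: r = r^2 mod 29 = 8^2 = 6
  bit 2 = 0: r = r^2 mod 29 = 6^2 = 7
  bit 3 = 0: r = r^2 mod 29 = 7^2 = 20
  -> A = 20
B = 8^27 mod 29  (bits of 27 = 11011)
  bit 0 = 1: r = r^2 * 8 mod 29 = 1^2 * 8 = 1*8 = 8
  bit 1 = 1: r = r^2 * 8 mod 29 = 8^2 * 8 = 6*8 = 19
  bit 2 = 0: r = r^2 mod 29 = 19^2 = 13
  bit 3 = 1: r = r^2 * 8 mod 29 = 13^2 * 8 = 24*8 = 18
  bit 4 = 1: r = r^2 * 8 mod 29 = 18^2 * 8 = 5*8 = 11
  -> B = 11
s = B^a = 11^8 mod 29  (bits of 8 = 1000)
  bit 0 = 1: r = r^2 * 11 mod 29 = 1^2 * 11 = 1*11 = 11
  bit 1 = 0: r = r^2 mod 29 = 11^2 = 5
  bit 2 = 0: r = r^2 mod 29 = 5^2 = 25
  bit 3 = 0: r = r^2 mod 29 = 25^2 = 16
  -> s = B^a = 16

Answer: 16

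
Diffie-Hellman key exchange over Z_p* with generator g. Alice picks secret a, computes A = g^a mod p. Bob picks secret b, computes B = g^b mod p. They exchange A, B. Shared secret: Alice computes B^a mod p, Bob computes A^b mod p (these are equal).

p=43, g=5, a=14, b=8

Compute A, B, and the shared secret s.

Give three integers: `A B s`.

Answer: 36 13 6

Derivation:
A = 5^14 mod 43  (bits of 14 = 1110)
  bit 0 = 1: r = r^2 * 5 mod 43 = 1^2 * 5 = 1*5 = 5
  bit 1 = 1: r = r^2 * 5 mod 43 = 5^2 * 5 = 25*5 = 39
  bit 2 = 1: r = r^2 * 5 mod 43 = 39^2 * 5 = 16*5 = 37
  bit 3 = 0: r = r^2 mod 43 = 37^2 = 36
  -> A = 36
B = 5^8 mod 43  (bits of 8 = 1000)
  bit 0 = 1: r = r^2 * 5 mod 43 = 1^2 * 5 = 1*5 = 5
  bit 1 = 0: r = r^2 mod 43 = 5^2 = 25
  bit 2 = 0: r = r^2 mod 43 = 25^2 = 23
  bit 3 = 0: r = r^2 mod 43 = 23^2 = 13
  -> B = 13
s = B^a = 13^14 mod 43  (bits of 14 = 1110)
  bit 0 = 1: r = r^2 * 13 mod 43 = 1^2 * 13 = 1*13 = 13
  bit 1 = 1: r = r^2 * 13 mod 43 = 13^2 * 13 = 40*13 = 4
  bit 2 = 1: r = r^2 * 13 mod 43 = 4^2 * 13 = 16*13 = 36
  bit 3 = 0: r = r^2 mod 43 = 36^2 = 6
  -> s = B^a = 6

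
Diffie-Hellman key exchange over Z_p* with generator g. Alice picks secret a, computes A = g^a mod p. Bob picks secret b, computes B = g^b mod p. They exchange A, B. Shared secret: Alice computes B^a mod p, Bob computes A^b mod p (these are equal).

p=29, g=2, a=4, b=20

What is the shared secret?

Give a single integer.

A = 2^4 mod 29  (bits of 4 = 100)
  bit 0 = 1: r = r^2 * 2 mod 29 = 1^2 * 2 = 1*2 = 2
  bit 1 = 0: r = r^2 mod 29 = 2^2 = 4
  bit 2 = 0: r = r^2 mod 29 = 4^2 = 16
  -> A = 16
B = 2^20 mod 29  (bits of 20 = 10100)
  bit 0 = 1: r = r^2 * 2 mod 29 = 1^2 * 2 = 1*2 = 2
  bit 1 = 0: r = r^2 mod 29 = 2^2 = 4
  bit 2 = 1: r = r^2 * 2 mod 29 = 4^2 * 2 = 16*2 = 3
  bit 3 = 0: r = r^2 mod 29 = 3^2 = 9
  bit 4 = 0: r = r^2 mod 29 = 9^2 = 23
  -> B = 23
s = B^a = 23^4 mod 29  (bits of 4 = 100)
  bit 0 = 1: r = r^2 * 23 mod 29 = 1^2 * 23 = 1*23 = 23
  bit 1 = 0: r = r^2 mod 29 = 23^2 = 7
  bit 2 = 0: r = r^2 mod 29 = 7^2 = 20
  -> s = B^a = 20

Answer: 20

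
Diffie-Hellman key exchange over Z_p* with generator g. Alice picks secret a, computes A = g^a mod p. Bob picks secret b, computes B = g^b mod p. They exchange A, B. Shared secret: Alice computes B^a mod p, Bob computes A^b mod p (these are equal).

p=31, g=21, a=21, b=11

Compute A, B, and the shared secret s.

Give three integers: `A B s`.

A = 21^21 mod 31  (bits of 21 = 10101)
  bit 0 = 1: r = r^2 * 21 mod 31 = 1^2 * 21 = 1*21 = 21
  bit 1 = 0: r = r^2 mod 31 = 21^2 = 7
  bit 2 = 1: r = r^2 * 21 mod 31 = 7^2 * 21 = 18*21 = 6
  bit 3 = 0: r = r^2 mod 31 = 6^2 = 5
  bit 4 = 1: r = r^2 * 21 mod 31 = 5^2 * 21 = 25*21 = 29
  -> A = 29
B = 21^11 mod 31  (bits of 11 = 1011)
  bit 0 = 1: r = r^2 * 21 mod 31 = 1^2 * 21 = 1*21 = 21
  bit 1 = 0: r = r^2 mod 31 = 21^2 = 7
  bit 2 = 1: r = r^2 * 21 mod 31 = 7^2 * 21 = 18*21 = 6
  bit 3 = 1: r = r^2 * 21 mod 31 = 6^2 * 21 = 5*21 = 12
  -> B = 12
s = B^a = 12^21 mod 31  (bits of 21 = 10101)
  bit 0 = 1: r = r^2 * 12 mod 31 = 1^2 * 12 = 1*12 = 12
  bit 1 = 0: r = r^2 mod 31 = 12^2 = 20
  bit 2 = 1: r = r^2 * 12 mod 31 = 20^2 * 12 = 28*12 = 26
  bit 3 = 0: r = r^2 mod 31 = 26^2 = 25
  bit 4 = 1: r = r^2 * 12 mod 31 = 25^2 * 12 = 5*12 = 29
  -> s = B^a = 29

Answer: 29 12 29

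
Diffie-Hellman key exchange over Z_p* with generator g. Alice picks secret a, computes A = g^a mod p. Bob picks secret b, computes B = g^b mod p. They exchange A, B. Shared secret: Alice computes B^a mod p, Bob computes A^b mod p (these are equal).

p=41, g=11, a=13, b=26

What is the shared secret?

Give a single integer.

Answer: 21

Derivation:
A = 11^13 mod 41  (bits of 13 = 1101)
  bit 0 = 1: r = r^2 * 11 mod 41 = 1^2 * 11 = 1*11 = 11
  bit 1 = 1: r = r^2 * 11 mod 41 = 11^2 * 11 = 39*11 = 19
  bit 2 = 0: r = r^2 mod 41 = 19^2 = 33
  bit 3 = 1: r = r^2 * 11 mod 41 = 33^2 * 11 = 23*11 = 7
  -> A = 7
B = 11^26 mod 41  (bits of 26 = 11010)
  bit 0 = 1: r = r^2 * 11 mod 41 = 1^2 * 11 = 1*11 = 11
  bit 1 = 1: r = r^2 * 11 mod 41 = 11^2 * 11 = 39*11 = 19
  bit 2 = 0: r = r^2 mod 41 = 19^2 = 33
  bit 3 = 1: r = r^2 * 11 mod 41 = 33^2 * 11 = 23*11 = 7
  bit 4 = 0: r = r^2 mod 41 = 7^2 = 8
  -> B = 8
s = B^a = 8^13 mod 41  (bits of 13 = 1101)
  bit 0 = 1: r = r^2 * 8 mod 41 = 1^2 * 8 = 1*8 = 8
  bit 1 = 1: r = r^2 * 8 mod 41 = 8^2 * 8 = 23*8 = 20
  bit 2 = 0: r = r^2 mod 41 = 20^2 = 31
  bit 3 = 1: r = r^2 * 8 mod 41 = 31^2 * 8 = 18*8 = 21
  -> s = B^a = 21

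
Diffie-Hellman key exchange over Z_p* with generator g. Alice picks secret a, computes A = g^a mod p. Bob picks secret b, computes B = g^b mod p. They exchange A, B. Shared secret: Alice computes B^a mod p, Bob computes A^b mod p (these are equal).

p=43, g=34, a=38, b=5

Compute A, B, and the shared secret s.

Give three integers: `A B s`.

A = 34^38 mod 43  (bits of 38 = 100110)
  bit 0 = 1: r = r^2 * 34 mod 43 = 1^2 * 34 = 1*34 = 34
  bit 1 = 0: r = r^2 mod 43 = 34^2 = 38
  bit 2 = 0: r = r^2 mod 43 = 38^2 = 25
  bit 3 = 1: r = r^2 * 34 mod 43 = 25^2 * 34 = 23*34 = 8
  bit 4 = 1: r = r^2 * 34 mod 43 = 8^2 * 34 = 21*34 = 26
  bit 5 = 0: r = r^2 mod 43 = 26^2 = 31
  -> A = 31
B = 34^5 mod 43  (bits of 5 = 101)
  bit 0 = 1: r = r^2 * 34 mod 43 = 1^2 * 34 = 1*34 = 34
  bit 1 = 0: r = r^2 mod 43 = 34^2 = 38
  bit 2 = 1: r = r^2 * 34 mod 43 = 38^2 * 34 = 25*34 = 33
  -> B = 33
s = B^a = 33^38 mod 43  (bits of 38 = 100110)
  bit 0 = 1: r = r^2 * 33 mod 43 = 1^2 * 33 = 1*33 = 33
  bit 1 = 0: r = r^2 mod 43 = 33^2 = 14
  bit 2 = 0: r = r^2 mod 43 = 14^2 = 24
  bit 3 = 1: r = r^2 * 33 mod 43 = 24^2 * 33 = 17*33 = 2
  bit 4 = 1: r = r^2 * 33 mod 43 = 2^2 * 33 = 4*33 = 3
  bit 5 = 0: r = r^2 mod 43 = 3^2 = 9
  -> s = B^a = 9

Answer: 31 33 9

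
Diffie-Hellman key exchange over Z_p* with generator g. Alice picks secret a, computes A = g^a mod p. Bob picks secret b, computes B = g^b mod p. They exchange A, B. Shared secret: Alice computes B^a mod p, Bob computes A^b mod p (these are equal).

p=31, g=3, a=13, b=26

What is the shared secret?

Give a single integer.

A = 3^13 mod 31  (bits of 13 = 1101)
  bit 0 = 1: r = r^2 * 3 mod 31 = 1^2 * 3 = 1*3 = 3
  bit 1 = 1: r = r^2 * 3 mod 31 = 3^2 * 3 = 9*3 = 27
  bit 2 = 0: r = r^2 mod 31 = 27^2 = 16
  bit 3 = 1: r = r^2 * 3 mod 31 = 16^2 * 3 = 8*3 = 24
  -> A = 24
B = 3^26 mod 31  (bits of 26 = 11010)
  bit 0 = 1: r = r^2 * 3 mod 31 = 1^2 * 3 = 1*3 = 3
  bit 1 = 1: r = r^2 * 3 mod 31 = 3^2 * 3 = 9*3 = 27
  bit 2 = 0: r = r^2 mod 31 = 27^2 = 16
  bit 3 = 1: r = r^2 * 3 mod 31 = 16^2 * 3 = 8*3 = 24
  bit 4 = 0: r = r^2 mod 31 = 24^2 = 18
  -> B = 18
s = B^a = 18^13 mod 31  (bits of 13 = 1101)
  bit 0 = 1: r = r^2 * 18 mod 31 = 1^2 * 18 = 1*18 = 18
  bit 1 = 1: r = r^2 * 18 mod 31 = 18^2 * 18 = 14*18 = 4
  bit 2 = 0: r = r^2 mod 31 = 4^2 = 16
  bit 3 = 1: r = r^2 * 18 mod 31 = 16^2 * 18 = 8*18 = 20
  -> s = B^a = 20

Answer: 20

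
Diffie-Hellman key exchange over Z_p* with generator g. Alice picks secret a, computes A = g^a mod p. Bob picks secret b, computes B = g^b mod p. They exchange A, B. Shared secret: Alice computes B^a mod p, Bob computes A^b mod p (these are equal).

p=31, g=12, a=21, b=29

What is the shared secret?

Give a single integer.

A = 12^21 mod 31  (bits of 21 = 10101)
  bit 0 = 1: r = r^2 * 12 mod 31 = 1^2 * 12 = 1*12 = 12
  bit 1 = 0: r = r^2 mod 31 = 12^2 = 20
  bit 2 = 1: r = r^2 * 12 mod 31 = 20^2 * 12 = 28*12 = 26
  bit 3 = 0: r = r^2 mod 31 = 26^2 = 25
  bit 4 = 1: r = r^2 * 12 mod 31 = 25^2 * 12 = 5*12 = 29
  -> A = 29
B = 12^29 mod 31  (bits of 29 = 11101)
  bit 0 = 1: r = r^2 * 12 mod 31 = 1^2 * 12 = 1*12 = 12
  bit 1 = 1: r = r^2 * 12 mod 31 = 12^2 * 12 = 20*12 = 23
  bit 2 = 1: r = r^2 * 12 mod 31 = 23^2 * 12 = 2*12 = 24
  bit 3 = 0: r = r^2 mod 31 = 24^2 = 18
  bit 4 = 1: r = r^2 * 12 mod 31 = 18^2 * 12 = 14*12 = 13
  -> B = 13
s = B^a = 13^21 mod 31  (bits of 21 = 10101)
  bit 0 = 1: r = r^2 * 13 mod 31 = 1^2 * 13 = 1*13 = 13
  bit 1 = 0: r = r^2 mod 31 = 13^2 = 14
  bit 2 = 1: r = r^2 * 13 mod 31 = 14^2 * 13 = 10*13 = 6
  bit 3 = 0: r = r^2 mod 31 = 6^2 = 5
  bit 4 = 1: r = r^2 * 13 mod 31 = 5^2 * 13 = 25*13 = 15
  -> s = B^a = 15

Answer: 15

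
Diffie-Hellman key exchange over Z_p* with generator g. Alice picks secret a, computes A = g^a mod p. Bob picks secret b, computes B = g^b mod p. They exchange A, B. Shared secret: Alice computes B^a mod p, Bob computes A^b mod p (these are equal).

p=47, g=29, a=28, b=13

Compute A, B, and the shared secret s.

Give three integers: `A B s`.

A = 29^28 mod 47  (bits of 28 = 11100)
  bit 0 = 1: r = r^2 * 29 mod 47 = 1^2 * 29 = 1*29 = 29
  bit 1 = 1: r = r^2 * 29 mod 47 = 29^2 * 29 = 42*29 = 43
  bit 2 = 1: r = r^2 * 29 mod 47 = 43^2 * 29 = 16*29 = 41
  bit 3 = 0: r = r^2 mod 47 = 41^2 = 36
  bit 4 = 0: r = r^2 mod 47 = 36^2 = 27
  -> A = 27
B = 29^13 mod 47  (bits of 13 = 1101)
  bit 0 = 1: r = r^2 * 29 mod 47 = 1^2 * 29 = 1*29 = 29
  bit 1 = 1: r = r^2 * 29 mod 47 = 29^2 * 29 = 42*29 = 43
  bit 2 = 0: r = r^2 mod 47 = 43^2 = 16
  bit 3 = 1: r = r^2 * 29 mod 47 = 16^2 * 29 = 21*29 = 45
  -> B = 45
s = B^a = 45^28 mod 47  (bits of 28 = 11100)
  bit 0 = 1: r = r^2 * 45 mod 47 = 1^2 * 45 = 1*45 = 45
  bit 1 = 1: r = r^2 * 45 mod 47 = 45^2 * 45 = 4*45 = 39
  bit 2 = 1: r = r^2 * 45 mod 47 = 39^2 * 45 = 17*45 = 13
  bit 3 = 0: r = r^2 mod 47 = 13^2 = 28
  bit 4 = 0: r = r^2 mod 47 = 28^2 = 32
  -> s = B^a = 32

Answer: 27 45 32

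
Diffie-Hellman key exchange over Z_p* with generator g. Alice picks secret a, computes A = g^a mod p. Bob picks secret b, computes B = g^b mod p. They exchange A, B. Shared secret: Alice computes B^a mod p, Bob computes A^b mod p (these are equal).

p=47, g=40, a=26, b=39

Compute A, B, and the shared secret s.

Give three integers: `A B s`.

A = 40^26 mod 47  (bits of 26 = 11010)
  bit 0 = 1: r = r^2 * 40 mod 47 = 1^2 * 40 = 1*40 = 40
  bit 1 = 1: r = r^2 * 40 mod 47 = 40^2 * 40 = 2*40 = 33
  bit 2 = 0: r = r^2 mod 47 = 33^2 = 8
  bit 3 = 1: r = r^2 * 40 mod 47 = 8^2 * 40 = 17*40 = 22
  bit 4 = 0: r = r^2 mod 47 = 22^2 = 14
  -> A = 14
B = 40^39 mod 47  (bits of 39 = 100111)
  bit 0 = 1: r = r^2 * 40 mod 47 = 1^2 * 40 = 1*40 = 40
  bit 1 = 0: r = r^2 mod 47 = 40^2 = 2
  bit 2 = 0: r = r^2 mod 47 = 2^2 = 4
  bit 3 = 1: r = r^2 * 40 mod 47 = 4^2 * 40 = 16*40 = 29
  bit 4 = 1: r = r^2 * 40 mod 47 = 29^2 * 40 = 42*40 = 35
  bit 5 = 1: r = r^2 * 40 mod 47 = 35^2 * 40 = 3*40 = 26
  -> B = 26
s = B^a = 26^26 mod 47  (bits of 26 = 11010)
  bit 0 = 1: r = r^2 * 26 mod 47 = 1^2 * 26 = 1*26 = 26
  bit 1 = 1: r = r^2 * 26 mod 47 = 26^2 * 26 = 18*26 = 45
  bit 2 = 0: r = r^2 mod 47 = 45^2 = 4
  bit 3 = 1: r = r^2 * 26 mod 47 = 4^2 * 26 = 16*26 = 40
  bit 4 = 0: r = r^2 mod 47 = 40^2 = 2
  -> s = B^a = 2

Answer: 14 26 2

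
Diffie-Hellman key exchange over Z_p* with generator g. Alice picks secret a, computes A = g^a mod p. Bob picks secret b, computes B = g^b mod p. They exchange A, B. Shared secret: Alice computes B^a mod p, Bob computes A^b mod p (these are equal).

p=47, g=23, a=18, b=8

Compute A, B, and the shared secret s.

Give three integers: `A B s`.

Answer: 32 9 36

Derivation:
A = 23^18 mod 47  (bits of 18 = 10010)
  bit 0 = 1: r = r^2 * 23 mod 47 = 1^2 * 23 = 1*23 = 23
  bit 1 = 0: r = r^2 mod 47 = 23^2 = 12
  bit 2 = 0: r = r^2 mod 47 = 12^2 = 3
  bit 3 = 1: r = r^2 * 23 mod 47 = 3^2 * 23 = 9*23 = 19
  bit 4 = 0: r = r^2 mod 47 = 19^2 = 32
  -> A = 32
B = 23^8 mod 47  (bits of 8 = 1000)
  bit 0 = 1: r = r^2 * 23 mod 47 = 1^2 * 23 = 1*23 = 23
  bit 1 = 0: r = r^2 mod 47 = 23^2 = 12
  bit 2 = 0: r = r^2 mod 47 = 12^2 = 3
  bit 3 = 0: r = r^2 mod 47 = 3^2 = 9
  -> B = 9
s = B^a = 9^18 mod 47  (bits of 18 = 10010)
  bit 0 = 1: r = r^2 * 9 mod 47 = 1^2 * 9 = 1*9 = 9
  bit 1 = 0: r = r^2 mod 47 = 9^2 = 34
  bit 2 = 0: r = r^2 mod 47 = 34^2 = 28
  bit 3 = 1: r = r^2 * 9 mod 47 = 28^2 * 9 = 32*9 = 6
  bit 4 = 0: r = r^2 mod 47 = 6^2 = 36
  -> s = B^a = 36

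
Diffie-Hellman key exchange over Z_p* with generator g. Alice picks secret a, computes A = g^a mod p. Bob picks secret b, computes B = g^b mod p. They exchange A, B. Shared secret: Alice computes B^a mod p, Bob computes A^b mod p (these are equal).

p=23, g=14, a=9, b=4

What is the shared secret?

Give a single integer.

A = 14^9 mod 23  (bits of 9 = 1001)
  bit 0 = 1: r = r^2 * 14 mod 23 = 1^2 * 14 = 1*14 = 14
  bit 1 = 0: r = r^2 mod 23 = 14^2 = 12
  bit 2 = 0: r = r^2 mod 23 = 12^2 = 6
  bit 3 = 1: r = r^2 * 14 mod 23 = 6^2 * 14 = 13*14 = 21
  -> A = 21
B = 14^4 mod 23  (bits of 4 = 100)
  bit 0 = 1: r = r^2 * 14 mod 23 = 1^2 * 14 = 1*14 = 14
  bit 1 = 0: r = r^2 mod 23 = 14^2 = 12
  bit 2 = 0: r = r^2 mod 23 = 12^2 = 6
  -> B = 6
s = B^a = 6^9 mod 23  (bits of 9 = 1001)
  bit 0 = 1: r = r^2 * 6 mod 23 = 1^2 * 6 = 1*6 = 6
  bit 1 = 0: r = r^2 mod 23 = 6^2 = 13
  bit 2 = 0: r = r^2 mod 23 = 13^2 = 8
  bit 3 = 1: r = r^2 * 6 mod 23 = 8^2 * 6 = 18*6 = 16
  -> s = B^a = 16

Answer: 16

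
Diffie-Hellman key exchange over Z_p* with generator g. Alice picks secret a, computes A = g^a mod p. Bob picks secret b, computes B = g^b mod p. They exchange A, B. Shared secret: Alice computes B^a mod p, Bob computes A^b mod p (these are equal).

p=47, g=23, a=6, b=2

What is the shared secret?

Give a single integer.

Answer: 27

Derivation:
A = 23^6 mod 47  (bits of 6 = 110)
  bit 0 = 1: r = r^2 * 23 mod 47 = 1^2 * 23 = 1*23 = 23
  bit 1 = 1: r = r^2 * 23 mod 47 = 23^2 * 23 = 12*23 = 41
  bit 2 = 0: r = r^2 mod 47 = 41^2 = 36
  -> A = 36
B = 23^2 mod 47  (bits of 2 = 10)
  bit 0 = 1: r = r^2 * 23 mod 47 = 1^2 * 23 = 1*23 = 23
  bit 1 = 0: r = r^2 mod 47 = 23^2 = 12
  -> B = 12
s = B^a = 12^6 mod 47  (bits of 6 = 110)
  bit 0 = 1: r = r^2 * 12 mod 47 = 1^2 * 12 = 1*12 = 12
  bit 1 = 1: r = r^2 * 12 mod 47 = 12^2 * 12 = 3*12 = 36
  bit 2 = 0: r = r^2 mod 47 = 36^2 = 27
  -> s = B^a = 27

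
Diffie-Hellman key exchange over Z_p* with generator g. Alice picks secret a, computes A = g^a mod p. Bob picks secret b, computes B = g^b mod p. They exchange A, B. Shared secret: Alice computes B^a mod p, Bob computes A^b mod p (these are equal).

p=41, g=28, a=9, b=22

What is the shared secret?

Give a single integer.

A = 28^9 mod 41  (bits of 9 = 1001)
  bit 0 = 1: r = r^2 * 28 mod 41 = 1^2 * 28 = 1*28 = 28
  bit 1 = 0: r = r^2 mod 41 = 28^2 = 5
  bit 2 = 0: r = r^2 mod 41 = 5^2 = 25
  bit 3 = 1: r = r^2 * 28 mod 41 = 25^2 * 28 = 10*28 = 34
  -> A = 34
B = 28^22 mod 41  (bits of 22 = 10110)
  bit 0 = 1: r = r^2 * 28 mod 41 = 1^2 * 28 = 1*28 = 28
  bit 1 = 0: r = r^2 mod 41 = 28^2 = 5
  bit 2 = 1: r = r^2 * 28 mod 41 = 5^2 * 28 = 25*28 = 3
  bit 3 = 1: r = r^2 * 28 mod 41 = 3^2 * 28 = 9*28 = 6
  bit 4 = 0: r = r^2 mod 41 = 6^2 = 36
  -> B = 36
s = B^a = 36^9 mod 41  (bits of 9 = 1001)
  bit 0 = 1: r = r^2 * 36 mod 41 = 1^2 * 36 = 1*36 = 36
  bit 1 = 0: r = r^2 mod 41 = 36^2 = 25
  bit 2 = 0: r = r^2 mod 41 = 25^2 = 10
  bit 3 = 1: r = r^2 * 36 mod 41 = 10^2 * 36 = 18*36 = 33
  -> s = B^a = 33

Answer: 33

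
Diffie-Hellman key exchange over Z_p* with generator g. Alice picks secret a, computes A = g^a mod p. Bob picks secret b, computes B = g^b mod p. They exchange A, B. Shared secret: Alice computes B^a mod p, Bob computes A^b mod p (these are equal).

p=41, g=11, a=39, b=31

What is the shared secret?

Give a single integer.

Answer: 12

Derivation:
A = 11^39 mod 41  (bits of 39 = 100111)
  bit 0 = 1: r = r^2 * 11 mod 41 = 1^2 * 11 = 1*11 = 11
  bit 1 = 0: r = r^2 mod 41 = 11^2 = 39
  bit 2 = 0: r = r^2 mod 41 = 39^2 = 4
  bit 3 = 1: r = r^2 * 11 mod 41 = 4^2 * 11 = 16*11 = 12
  bit 4 = 1: r = r^2 * 11 mod 41 = 12^2 * 11 = 21*11 = 26
  bit 5 = 1: r = r^2 * 11 mod 41 = 26^2 * 11 = 20*11 = 15
  -> A = 15
B = 11^31 mod 41  (bits of 31 = 11111)
  bit 0 = 1: r = r^2 * 11 mod 41 = 1^2 * 11 = 1*11 = 11
  bit 1 = 1: r = r^2 * 11 mod 41 = 11^2 * 11 = 39*11 = 19
  bit 2 = 1: r = r^2 * 11 mod 41 = 19^2 * 11 = 33*11 = 35
  bit 3 = 1: r = r^2 * 11 mod 41 = 35^2 * 11 = 36*11 = 27
  bit 4 = 1: r = r^2 * 11 mod 41 = 27^2 * 11 = 32*11 = 24
  -> B = 24
s = B^a = 24^39 mod 41  (bits of 39 = 100111)
  bit 0 = 1: r = r^2 * 24 mod 41 = 1^2 * 24 = 1*24 = 24
  bit 1 = 0: r = r^2 mod 41 = 24^2 = 2
  bit 2 = 0: r = r^2 mod 41 = 2^2 = 4
  bit 3 = 1: r = r^2 * 24 mod 41 = 4^2 * 24 = 16*24 = 15
  bit 4 = 1: r = r^2 * 24 mod 41 = 15^2 * 24 = 20*24 = 29
  bit 5 = 1: r = r^2 * 24 mod 41 = 29^2 * 24 = 21*24 = 12
  -> s = B^a = 12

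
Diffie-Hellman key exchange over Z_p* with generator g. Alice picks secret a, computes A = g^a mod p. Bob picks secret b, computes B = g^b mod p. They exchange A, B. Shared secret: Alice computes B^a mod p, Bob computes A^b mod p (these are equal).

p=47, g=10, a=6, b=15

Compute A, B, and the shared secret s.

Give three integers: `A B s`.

Answer: 28 40 8

Derivation:
A = 10^6 mod 47  (bits of 6 = 110)
  bit 0 = 1: r = r^2 * 10 mod 47 = 1^2 * 10 = 1*10 = 10
  bit 1 = 1: r = r^2 * 10 mod 47 = 10^2 * 10 = 6*10 = 13
  bit 2 = 0: r = r^2 mod 47 = 13^2 = 28
  -> A = 28
B = 10^15 mod 47  (bits of 15 = 1111)
  bit 0 = 1: r = r^2 * 10 mod 47 = 1^2 * 10 = 1*10 = 10
  bit 1 = 1: r = r^2 * 10 mod 47 = 10^2 * 10 = 6*10 = 13
  bit 2 = 1: r = r^2 * 10 mod 47 = 13^2 * 10 = 28*10 = 45
  bit 3 = 1: r = r^2 * 10 mod 47 = 45^2 * 10 = 4*10 = 40
  -> B = 40
s = B^a = 40^6 mod 47  (bits of 6 = 110)
  bit 0 = 1: r = r^2 * 40 mod 47 = 1^2 * 40 = 1*40 = 40
  bit 1 = 1: r = r^2 * 40 mod 47 = 40^2 * 40 = 2*40 = 33
  bit 2 = 0: r = r^2 mod 47 = 33^2 = 8
  -> s = B^a = 8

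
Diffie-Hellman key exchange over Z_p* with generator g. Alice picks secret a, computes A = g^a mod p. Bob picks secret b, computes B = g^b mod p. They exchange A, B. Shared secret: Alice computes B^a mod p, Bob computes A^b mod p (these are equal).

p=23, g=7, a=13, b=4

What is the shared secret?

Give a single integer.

A = 7^13 mod 23  (bits of 13 = 1101)
  bit 0 = 1: r = r^2 * 7 mod 23 = 1^2 * 7 = 1*7 = 7
  bit 1 = 1: r = r^2 * 7 mod 23 = 7^2 * 7 = 3*7 = 21
  bit 2 = 0: r = r^2 mod 23 = 21^2 = 4
  bit 3 = 1: r = r^2 * 7 mod 23 = 4^2 * 7 = 16*7 = 20
  -> A = 20
B = 7^4 mod 23  (bits of 4 = 100)
  bit 0 = 1: r = r^2 * 7 mod 23 = 1^2 * 7 = 1*7 = 7
  bit 1 = 0: r = r^2 mod 23 = 7^2 = 3
  bit 2 = 0: r = r^2 mod 23 = 3^2 = 9
  -> B = 9
s = B^a = 9^13 mod 23  (bits of 13 = 1101)
  bit 0 = 1: r = r^2 * 9 mod 23 = 1^2 * 9 = 1*9 = 9
  bit 1 = 1: r = r^2 * 9 mod 23 = 9^2 * 9 = 12*9 = 16
  bit 2 = 0: r = r^2 mod 23 = 16^2 = 3
  bit 3 = 1: r = r^2 * 9 mod 23 = 3^2 * 9 = 9*9 = 12
  -> s = B^a = 12

Answer: 12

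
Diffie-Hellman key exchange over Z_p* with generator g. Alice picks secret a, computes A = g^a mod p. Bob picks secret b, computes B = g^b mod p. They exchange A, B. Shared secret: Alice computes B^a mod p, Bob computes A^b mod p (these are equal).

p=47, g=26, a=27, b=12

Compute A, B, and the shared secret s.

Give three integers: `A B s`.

A = 26^27 mod 47  (bits of 27 = 11011)
  bit 0 = 1: r = r^2 * 26 mod 47 = 1^2 * 26 = 1*26 = 26
  bit 1 = 1: r = r^2 * 26 mod 47 = 26^2 * 26 = 18*26 = 45
  bit 2 = 0: r = r^2 mod 47 = 45^2 = 4
  bit 3 = 1: r = r^2 * 26 mod 47 = 4^2 * 26 = 16*26 = 40
  bit 4 = 1: r = r^2 * 26 mod 47 = 40^2 * 26 = 2*26 = 5
  -> A = 5
B = 26^12 mod 47  (bits of 12 = 1100)
  bit 0 = 1: r = r^2 * 26 mod 47 = 1^2 * 26 = 1*26 = 26
  bit 1 = 1: r = r^2 * 26 mod 47 = 26^2 * 26 = 18*26 = 45
  bit 2 = 0: r = r^2 mod 47 = 45^2 = 4
  bit 3 = 0: r = r^2 mod 47 = 4^2 = 16
  -> B = 16
s = B^a = 16^27 mod 47  (bits of 27 = 11011)
  bit 0 = 1: r = r^2 * 16 mod 47 = 1^2 * 16 = 1*16 = 16
  bit 1 = 1: r = r^2 * 16 mod 47 = 16^2 * 16 = 21*16 = 7
  bit 2 = 0: r = r^2 mod 47 = 7^2 = 2
  bit 3 = 1: r = r^2 * 16 mod 47 = 2^2 * 16 = 4*16 = 17
  bit 4 = 1: r = r^2 * 16 mod 47 = 17^2 * 16 = 7*16 = 18
  -> s = B^a = 18

Answer: 5 16 18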